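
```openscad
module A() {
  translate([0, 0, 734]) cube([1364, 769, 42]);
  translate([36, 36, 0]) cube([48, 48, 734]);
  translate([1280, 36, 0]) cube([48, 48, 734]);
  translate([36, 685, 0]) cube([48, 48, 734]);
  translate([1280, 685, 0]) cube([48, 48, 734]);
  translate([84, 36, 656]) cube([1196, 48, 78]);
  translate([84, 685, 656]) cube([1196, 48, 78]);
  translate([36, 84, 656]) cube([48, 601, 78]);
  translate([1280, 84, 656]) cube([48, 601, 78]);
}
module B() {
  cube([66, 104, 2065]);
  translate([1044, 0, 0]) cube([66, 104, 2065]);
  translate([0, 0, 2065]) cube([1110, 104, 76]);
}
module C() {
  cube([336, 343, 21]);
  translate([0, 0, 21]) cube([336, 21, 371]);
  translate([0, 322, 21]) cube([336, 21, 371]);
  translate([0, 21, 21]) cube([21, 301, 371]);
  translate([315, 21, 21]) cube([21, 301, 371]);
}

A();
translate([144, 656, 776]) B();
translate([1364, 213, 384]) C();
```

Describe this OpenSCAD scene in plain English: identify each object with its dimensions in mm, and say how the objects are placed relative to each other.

A is a table: top 1364 mm (x) × 769 mm (y), 42 mm thick, upper face at z = 776 mm, on four 48×48 mm square legs, each inset 36 mm from the nearest pair of top edges, running from z = 0 to the bottom of the top. Four apron rails, 48 mm thick and 78 mm tall, run between adjacent legs with their top edges flush with the underside of the top and their outer faces flush with the legs' outer faces.

B is a rectangular door frame: two vertical jambs of 66×104 mm section, 2065 mm tall, with a clear opening 978 mm wide between their inner faces. A header 76 mm tall and 104 mm deep lies on top of the jambs and spans the full outside width.

C is an open-topped rectangular box: outside dimensions 336×343×392 mm, with a uniform wall and base thickness of 21 mm. The base is a full 336×343 slab on the floor; four walls sit on top of the base. The front and back walls (the −y and +y sides) span the full width; the two side walls fit between them.

The door frame is on top of the table. The open box is beside the table with their tops flush at z = 776.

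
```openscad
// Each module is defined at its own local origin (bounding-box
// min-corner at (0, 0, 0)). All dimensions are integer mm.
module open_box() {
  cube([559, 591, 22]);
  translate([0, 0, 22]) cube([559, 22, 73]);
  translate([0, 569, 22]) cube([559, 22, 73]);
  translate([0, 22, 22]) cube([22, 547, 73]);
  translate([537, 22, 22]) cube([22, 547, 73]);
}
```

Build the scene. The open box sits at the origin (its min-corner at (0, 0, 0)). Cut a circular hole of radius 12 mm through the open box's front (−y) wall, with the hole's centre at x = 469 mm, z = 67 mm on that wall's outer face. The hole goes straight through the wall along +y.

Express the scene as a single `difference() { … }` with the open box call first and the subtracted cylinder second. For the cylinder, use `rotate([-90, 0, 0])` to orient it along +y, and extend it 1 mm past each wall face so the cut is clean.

difference() {
  open_box();
  translate([469, -1, 67]) rotate([-90, 0, 0]) cylinder(h = 24, r = 12);
}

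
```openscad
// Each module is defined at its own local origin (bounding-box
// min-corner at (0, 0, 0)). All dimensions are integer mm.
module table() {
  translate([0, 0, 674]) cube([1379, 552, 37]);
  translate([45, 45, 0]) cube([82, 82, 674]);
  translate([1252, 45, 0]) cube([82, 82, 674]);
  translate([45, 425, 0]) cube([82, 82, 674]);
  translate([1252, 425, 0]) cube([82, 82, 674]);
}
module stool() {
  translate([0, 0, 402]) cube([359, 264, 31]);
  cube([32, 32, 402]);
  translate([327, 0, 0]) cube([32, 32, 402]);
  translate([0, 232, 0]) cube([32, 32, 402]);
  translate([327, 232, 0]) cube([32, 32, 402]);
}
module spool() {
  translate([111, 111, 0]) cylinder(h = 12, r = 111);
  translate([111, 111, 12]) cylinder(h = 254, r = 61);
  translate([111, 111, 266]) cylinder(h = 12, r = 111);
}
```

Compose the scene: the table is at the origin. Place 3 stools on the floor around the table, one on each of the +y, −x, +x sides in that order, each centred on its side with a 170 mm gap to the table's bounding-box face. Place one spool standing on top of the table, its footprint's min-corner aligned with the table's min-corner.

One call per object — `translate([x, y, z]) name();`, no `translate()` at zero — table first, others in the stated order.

table();
translate([510, 722, 0]) stool();
translate([-529, 144, 0]) stool();
translate([1549, 144, 0]) stool();
translate([0, 0, 711]) spool();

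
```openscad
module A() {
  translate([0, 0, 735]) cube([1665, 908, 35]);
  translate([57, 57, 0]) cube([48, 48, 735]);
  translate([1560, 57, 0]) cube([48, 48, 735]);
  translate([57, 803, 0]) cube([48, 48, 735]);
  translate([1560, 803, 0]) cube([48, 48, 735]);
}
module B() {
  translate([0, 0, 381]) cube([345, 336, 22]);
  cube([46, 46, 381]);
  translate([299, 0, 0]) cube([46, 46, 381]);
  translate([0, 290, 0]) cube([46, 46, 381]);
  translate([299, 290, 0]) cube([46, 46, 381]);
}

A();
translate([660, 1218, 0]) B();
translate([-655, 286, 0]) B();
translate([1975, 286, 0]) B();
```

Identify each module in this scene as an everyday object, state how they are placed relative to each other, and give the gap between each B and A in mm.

A is a table. B is a stool. Three stools sit around the table at the +y, −x, +x sides. The gap between each stool and the table is 310 mm.

Each stool's nearest face is 310 mm from the table's bounding box.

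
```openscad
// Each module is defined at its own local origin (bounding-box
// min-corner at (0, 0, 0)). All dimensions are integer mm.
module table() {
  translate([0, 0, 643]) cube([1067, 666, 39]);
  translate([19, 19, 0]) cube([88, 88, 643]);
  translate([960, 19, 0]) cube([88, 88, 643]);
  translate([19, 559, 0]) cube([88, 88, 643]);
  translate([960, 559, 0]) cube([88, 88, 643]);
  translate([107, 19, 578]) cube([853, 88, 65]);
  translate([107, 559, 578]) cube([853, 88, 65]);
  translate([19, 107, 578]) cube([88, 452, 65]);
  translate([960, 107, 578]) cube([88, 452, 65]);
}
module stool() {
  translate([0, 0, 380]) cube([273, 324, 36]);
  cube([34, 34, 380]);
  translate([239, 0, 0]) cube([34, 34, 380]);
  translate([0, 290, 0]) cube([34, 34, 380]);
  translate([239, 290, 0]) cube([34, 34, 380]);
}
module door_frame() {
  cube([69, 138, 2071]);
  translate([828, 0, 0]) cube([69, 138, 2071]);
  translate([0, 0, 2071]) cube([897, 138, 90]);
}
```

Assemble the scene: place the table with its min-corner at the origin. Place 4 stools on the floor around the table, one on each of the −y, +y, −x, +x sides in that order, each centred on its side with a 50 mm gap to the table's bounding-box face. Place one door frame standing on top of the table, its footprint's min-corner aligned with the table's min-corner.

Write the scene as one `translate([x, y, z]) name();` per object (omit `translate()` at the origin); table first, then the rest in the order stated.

table();
translate([397, -374, 0]) stool();
translate([397, 716, 0]) stool();
translate([-323, 171, 0]) stool();
translate([1117, 171, 0]) stool();
translate([0, 0, 682]) door_frame();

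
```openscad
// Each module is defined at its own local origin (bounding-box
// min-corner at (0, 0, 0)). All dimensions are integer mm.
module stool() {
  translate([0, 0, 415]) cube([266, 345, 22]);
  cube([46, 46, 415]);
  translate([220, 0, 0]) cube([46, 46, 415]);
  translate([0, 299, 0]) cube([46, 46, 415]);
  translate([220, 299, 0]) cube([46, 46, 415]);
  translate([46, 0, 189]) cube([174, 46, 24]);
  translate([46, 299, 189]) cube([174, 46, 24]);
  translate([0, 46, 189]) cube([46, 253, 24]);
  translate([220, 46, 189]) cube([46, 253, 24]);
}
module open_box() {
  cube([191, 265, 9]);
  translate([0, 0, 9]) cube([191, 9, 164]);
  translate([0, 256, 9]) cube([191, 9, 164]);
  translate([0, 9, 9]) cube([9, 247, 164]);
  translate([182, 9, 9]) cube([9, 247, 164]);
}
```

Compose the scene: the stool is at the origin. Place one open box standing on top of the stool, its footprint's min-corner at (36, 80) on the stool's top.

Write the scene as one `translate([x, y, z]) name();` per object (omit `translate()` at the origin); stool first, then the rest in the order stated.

stool();
translate([36, 80, 437]) open_box();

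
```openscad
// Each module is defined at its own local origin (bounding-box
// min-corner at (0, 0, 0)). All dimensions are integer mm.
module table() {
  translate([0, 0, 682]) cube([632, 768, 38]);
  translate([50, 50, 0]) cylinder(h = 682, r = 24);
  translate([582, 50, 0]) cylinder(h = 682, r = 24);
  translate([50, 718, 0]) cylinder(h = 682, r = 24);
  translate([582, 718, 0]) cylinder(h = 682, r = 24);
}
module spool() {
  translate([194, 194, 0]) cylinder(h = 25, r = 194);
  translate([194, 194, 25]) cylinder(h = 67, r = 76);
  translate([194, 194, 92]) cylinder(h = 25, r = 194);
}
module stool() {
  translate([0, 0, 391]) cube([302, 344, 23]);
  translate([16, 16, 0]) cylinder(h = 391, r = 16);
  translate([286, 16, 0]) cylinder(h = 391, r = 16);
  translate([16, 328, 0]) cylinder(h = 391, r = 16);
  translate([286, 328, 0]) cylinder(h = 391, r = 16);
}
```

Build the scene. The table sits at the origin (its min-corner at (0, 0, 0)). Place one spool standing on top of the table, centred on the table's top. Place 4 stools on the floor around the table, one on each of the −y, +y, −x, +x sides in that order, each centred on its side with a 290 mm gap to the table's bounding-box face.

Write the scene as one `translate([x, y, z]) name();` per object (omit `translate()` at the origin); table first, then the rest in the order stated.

table();
translate([122, 190, 720]) spool();
translate([165, -634, 0]) stool();
translate([165, 1058, 0]) stool();
translate([-592, 212, 0]) stool();
translate([922, 212, 0]) stool();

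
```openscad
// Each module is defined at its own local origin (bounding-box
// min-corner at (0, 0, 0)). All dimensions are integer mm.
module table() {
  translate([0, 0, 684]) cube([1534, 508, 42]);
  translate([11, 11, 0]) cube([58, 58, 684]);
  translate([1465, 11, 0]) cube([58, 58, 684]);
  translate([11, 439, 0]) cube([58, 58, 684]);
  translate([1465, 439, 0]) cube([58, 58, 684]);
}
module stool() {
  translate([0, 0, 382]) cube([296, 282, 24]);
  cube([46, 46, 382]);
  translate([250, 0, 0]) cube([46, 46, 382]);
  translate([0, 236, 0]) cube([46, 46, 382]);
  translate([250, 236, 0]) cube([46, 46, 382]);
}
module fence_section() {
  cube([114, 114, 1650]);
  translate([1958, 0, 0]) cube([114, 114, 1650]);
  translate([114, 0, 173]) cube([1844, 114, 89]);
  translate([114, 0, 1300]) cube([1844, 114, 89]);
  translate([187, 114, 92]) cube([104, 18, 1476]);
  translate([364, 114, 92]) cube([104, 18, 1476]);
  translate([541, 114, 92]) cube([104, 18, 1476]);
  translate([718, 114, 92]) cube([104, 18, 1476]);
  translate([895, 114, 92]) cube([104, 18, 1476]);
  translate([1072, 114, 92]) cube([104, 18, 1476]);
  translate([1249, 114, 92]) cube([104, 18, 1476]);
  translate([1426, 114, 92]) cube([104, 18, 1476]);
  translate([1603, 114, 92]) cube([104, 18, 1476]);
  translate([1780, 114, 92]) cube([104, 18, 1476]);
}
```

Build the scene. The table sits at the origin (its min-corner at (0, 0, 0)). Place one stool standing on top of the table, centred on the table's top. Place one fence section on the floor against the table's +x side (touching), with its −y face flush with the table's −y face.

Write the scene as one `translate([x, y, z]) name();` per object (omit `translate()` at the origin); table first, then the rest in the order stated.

table();
translate([619, 113, 726]) stool();
translate([1534, 0, 0]) fence_section();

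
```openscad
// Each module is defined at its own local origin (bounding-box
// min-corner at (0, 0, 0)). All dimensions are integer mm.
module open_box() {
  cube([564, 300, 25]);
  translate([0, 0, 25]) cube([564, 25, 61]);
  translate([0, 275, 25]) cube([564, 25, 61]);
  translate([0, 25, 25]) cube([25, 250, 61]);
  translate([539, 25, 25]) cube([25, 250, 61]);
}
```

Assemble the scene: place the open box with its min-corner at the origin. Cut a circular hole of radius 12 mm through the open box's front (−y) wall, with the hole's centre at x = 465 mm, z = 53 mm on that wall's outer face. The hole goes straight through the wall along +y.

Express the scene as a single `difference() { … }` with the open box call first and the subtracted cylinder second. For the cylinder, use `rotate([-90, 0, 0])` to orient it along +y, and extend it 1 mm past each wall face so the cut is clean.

difference() {
  open_box();
  translate([465, -1, 53]) rotate([-90, 0, 0]) cylinder(h = 27, r = 12);
}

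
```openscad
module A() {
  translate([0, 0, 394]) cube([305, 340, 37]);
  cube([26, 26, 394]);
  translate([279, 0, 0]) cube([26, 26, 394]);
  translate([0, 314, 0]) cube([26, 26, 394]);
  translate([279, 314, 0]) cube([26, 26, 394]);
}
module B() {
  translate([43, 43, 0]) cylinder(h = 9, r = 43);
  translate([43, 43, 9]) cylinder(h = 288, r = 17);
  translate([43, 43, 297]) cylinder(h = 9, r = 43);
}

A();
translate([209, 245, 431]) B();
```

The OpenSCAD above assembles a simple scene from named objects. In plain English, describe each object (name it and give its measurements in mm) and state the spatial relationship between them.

A is a simple wooden stool: a rectangular seat 305 mm (x) by 340 mm (y), 37 mm thick, top face at z = 431 mm, on four square legs, each 26×26 mm in cross-section. The legs rest on z = 0, each flush with a corner of the seat.

B is a spool: two coaxial disc flanges of radius 43 mm and thickness 9 mm, joined by a core cylinder of radius 17 mm and height 288 mm. The lower flange rests on z = 0 and the three cylinders share a vertical axis.

The spool is on top of the stool.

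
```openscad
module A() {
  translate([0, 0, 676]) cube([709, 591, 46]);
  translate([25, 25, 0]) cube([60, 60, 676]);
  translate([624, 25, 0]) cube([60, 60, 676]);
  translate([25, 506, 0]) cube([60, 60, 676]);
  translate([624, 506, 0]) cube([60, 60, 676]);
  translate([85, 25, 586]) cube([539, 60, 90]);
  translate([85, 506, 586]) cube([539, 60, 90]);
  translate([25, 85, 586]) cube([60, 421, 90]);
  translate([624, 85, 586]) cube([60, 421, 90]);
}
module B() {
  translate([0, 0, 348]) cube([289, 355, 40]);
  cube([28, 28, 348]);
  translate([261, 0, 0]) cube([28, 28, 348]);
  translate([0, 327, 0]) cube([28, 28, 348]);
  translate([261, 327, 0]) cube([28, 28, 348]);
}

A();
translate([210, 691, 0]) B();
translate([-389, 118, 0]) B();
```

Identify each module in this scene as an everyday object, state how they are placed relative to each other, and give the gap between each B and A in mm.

Each stool's nearest face is 100 mm from the table's bounding box.

A is a table. B is a stool. Two stools sit around the table at the +y, −x sides. The gap between each stool and the table is 100 mm.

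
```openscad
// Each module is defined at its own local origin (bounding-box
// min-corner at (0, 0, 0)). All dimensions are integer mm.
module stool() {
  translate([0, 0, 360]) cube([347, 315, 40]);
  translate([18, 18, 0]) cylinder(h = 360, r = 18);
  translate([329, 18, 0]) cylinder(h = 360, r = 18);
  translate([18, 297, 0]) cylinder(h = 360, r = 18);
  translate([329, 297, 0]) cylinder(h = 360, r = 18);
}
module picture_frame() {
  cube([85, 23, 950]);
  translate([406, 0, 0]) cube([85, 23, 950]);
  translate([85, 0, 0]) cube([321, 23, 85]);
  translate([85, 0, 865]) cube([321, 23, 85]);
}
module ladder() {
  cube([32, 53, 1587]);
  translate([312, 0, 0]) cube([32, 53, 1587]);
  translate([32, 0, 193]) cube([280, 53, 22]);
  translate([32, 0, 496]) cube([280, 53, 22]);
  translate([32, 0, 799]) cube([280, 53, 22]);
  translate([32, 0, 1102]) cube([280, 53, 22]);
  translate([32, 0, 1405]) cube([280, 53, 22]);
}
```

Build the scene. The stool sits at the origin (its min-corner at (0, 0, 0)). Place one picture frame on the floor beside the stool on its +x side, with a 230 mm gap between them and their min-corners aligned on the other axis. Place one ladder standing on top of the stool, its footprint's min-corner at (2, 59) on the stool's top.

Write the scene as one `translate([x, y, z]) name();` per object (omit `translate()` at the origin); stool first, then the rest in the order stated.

stool();
translate([577, 0, 0]) picture_frame();
translate([2, 59, 400]) ladder();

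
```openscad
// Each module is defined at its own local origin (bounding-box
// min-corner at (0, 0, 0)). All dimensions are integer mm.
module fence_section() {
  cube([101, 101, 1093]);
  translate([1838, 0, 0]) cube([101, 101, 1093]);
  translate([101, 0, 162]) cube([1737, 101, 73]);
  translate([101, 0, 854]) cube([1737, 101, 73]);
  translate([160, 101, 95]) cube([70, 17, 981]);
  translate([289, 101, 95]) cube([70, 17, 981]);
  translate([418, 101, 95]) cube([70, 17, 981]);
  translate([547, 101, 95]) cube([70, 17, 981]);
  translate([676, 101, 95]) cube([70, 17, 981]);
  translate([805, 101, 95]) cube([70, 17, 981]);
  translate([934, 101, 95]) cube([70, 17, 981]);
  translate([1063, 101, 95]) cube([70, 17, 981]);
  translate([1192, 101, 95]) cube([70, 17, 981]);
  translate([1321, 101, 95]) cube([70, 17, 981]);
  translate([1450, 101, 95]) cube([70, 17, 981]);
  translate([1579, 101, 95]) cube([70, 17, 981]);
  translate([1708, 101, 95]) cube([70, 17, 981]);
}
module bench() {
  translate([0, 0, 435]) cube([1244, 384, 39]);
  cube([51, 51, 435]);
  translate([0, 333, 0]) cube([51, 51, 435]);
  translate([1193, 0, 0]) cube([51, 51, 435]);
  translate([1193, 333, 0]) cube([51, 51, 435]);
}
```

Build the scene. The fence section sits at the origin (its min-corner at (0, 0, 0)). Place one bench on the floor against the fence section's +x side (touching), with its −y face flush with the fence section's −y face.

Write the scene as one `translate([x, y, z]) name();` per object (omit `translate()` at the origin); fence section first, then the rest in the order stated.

fence_section();
translate([1939, 0, 0]) bench();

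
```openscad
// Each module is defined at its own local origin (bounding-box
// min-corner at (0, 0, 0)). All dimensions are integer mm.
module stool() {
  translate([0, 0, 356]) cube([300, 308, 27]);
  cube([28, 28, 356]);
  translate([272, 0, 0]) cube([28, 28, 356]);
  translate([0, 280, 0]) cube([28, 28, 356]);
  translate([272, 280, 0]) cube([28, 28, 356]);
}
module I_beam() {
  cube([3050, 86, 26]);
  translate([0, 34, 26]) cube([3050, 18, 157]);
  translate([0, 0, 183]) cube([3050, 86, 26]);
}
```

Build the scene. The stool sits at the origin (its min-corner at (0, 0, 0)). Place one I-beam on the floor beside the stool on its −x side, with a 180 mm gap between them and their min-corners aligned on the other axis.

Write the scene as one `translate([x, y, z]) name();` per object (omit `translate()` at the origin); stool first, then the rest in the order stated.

stool();
translate([-3230, 0, 0]) I_beam();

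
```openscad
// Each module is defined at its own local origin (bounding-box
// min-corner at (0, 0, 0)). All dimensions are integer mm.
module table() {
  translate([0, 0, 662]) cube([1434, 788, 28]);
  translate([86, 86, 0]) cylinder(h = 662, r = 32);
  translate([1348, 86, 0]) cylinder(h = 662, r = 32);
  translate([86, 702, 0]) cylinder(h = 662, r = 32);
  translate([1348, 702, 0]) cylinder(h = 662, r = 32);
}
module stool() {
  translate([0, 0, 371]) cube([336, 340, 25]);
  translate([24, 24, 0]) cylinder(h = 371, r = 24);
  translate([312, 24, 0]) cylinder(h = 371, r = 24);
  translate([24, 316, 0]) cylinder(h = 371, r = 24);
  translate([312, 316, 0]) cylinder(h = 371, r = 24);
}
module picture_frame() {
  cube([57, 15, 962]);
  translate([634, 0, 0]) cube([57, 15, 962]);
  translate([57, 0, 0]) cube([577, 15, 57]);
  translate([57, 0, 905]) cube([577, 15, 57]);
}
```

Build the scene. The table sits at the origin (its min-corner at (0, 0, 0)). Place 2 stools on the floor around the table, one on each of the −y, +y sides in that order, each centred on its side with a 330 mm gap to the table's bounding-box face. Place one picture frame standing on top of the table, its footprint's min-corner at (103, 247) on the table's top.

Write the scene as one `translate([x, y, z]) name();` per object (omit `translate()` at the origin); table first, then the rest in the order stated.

table();
translate([549, -670, 0]) stool();
translate([549, 1118, 0]) stool();
translate([103, 247, 690]) picture_frame();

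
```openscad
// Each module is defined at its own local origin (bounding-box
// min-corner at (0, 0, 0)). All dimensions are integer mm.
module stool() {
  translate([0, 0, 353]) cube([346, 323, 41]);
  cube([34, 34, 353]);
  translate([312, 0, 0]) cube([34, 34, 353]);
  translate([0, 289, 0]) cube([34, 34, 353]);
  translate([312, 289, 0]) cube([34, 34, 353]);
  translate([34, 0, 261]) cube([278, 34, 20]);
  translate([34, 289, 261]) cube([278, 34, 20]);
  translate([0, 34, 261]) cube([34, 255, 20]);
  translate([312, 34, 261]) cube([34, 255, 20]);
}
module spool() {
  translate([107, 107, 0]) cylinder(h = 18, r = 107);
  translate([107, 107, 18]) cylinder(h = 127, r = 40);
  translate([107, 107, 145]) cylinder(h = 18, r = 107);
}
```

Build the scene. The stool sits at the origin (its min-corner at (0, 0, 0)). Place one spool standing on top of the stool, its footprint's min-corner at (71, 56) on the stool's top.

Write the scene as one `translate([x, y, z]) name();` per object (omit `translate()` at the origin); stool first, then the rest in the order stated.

stool();
translate([71, 56, 394]) spool();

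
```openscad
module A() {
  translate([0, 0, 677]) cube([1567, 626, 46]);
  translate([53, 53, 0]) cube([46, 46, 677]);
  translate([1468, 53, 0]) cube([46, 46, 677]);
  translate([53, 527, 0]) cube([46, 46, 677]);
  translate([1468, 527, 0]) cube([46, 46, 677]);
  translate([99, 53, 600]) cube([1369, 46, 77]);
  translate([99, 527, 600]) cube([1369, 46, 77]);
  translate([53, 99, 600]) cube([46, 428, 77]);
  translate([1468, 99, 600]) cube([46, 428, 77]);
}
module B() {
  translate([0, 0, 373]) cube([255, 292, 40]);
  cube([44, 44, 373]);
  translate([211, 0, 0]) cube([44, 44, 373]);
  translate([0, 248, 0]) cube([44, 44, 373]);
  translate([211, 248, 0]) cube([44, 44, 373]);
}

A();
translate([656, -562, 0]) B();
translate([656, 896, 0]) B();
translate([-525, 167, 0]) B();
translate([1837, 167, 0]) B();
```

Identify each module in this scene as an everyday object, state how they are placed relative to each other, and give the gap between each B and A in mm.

Each stool's nearest face is 270 mm from the table's bounding box.

A is a table. B is a stool. Four stools sit around the table at the −y, +y, −x, +x sides. The gap between each stool and the table is 270 mm.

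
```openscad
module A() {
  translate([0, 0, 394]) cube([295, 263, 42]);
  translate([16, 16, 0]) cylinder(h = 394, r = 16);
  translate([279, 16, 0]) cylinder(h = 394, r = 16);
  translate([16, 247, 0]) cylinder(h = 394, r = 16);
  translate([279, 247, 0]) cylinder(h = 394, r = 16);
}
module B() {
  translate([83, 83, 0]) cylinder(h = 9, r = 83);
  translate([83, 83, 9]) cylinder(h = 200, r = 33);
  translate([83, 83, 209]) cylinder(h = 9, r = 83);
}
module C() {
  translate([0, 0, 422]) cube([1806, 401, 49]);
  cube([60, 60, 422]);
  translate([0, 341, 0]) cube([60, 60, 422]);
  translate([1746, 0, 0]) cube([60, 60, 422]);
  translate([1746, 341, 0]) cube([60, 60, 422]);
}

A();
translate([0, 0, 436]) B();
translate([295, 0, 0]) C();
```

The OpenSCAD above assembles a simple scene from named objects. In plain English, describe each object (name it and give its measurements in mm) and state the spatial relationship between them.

A is a four-legged stool. The seat is 295×263 mm, 42 mm thick, top at z = 436 mm. It stands on four round legs, each 32 mm in diameter, from z = 0 to the seat underside, each leg's axis is inset half a diameter from the nearest pair of seat edges (so the leg's bounding box is flush with the corner).

B is a spool: two coaxial disc flanges of radius 83 mm and thickness 9 mm, joined by a core cylinder of radius 33 mm and height 200 mm. The lower flange rests on z = 0 and the three cylinders share a vertical axis.

C is a bench: a 1806×401 mm seat slab, 49 mm thick, top at z = 471 mm, on four 60×60 mm square legs flush with the seat corners and standing on z = 0.

The spool is on top of the stool. The bench is against the stool's +x side, with their −y faces flush.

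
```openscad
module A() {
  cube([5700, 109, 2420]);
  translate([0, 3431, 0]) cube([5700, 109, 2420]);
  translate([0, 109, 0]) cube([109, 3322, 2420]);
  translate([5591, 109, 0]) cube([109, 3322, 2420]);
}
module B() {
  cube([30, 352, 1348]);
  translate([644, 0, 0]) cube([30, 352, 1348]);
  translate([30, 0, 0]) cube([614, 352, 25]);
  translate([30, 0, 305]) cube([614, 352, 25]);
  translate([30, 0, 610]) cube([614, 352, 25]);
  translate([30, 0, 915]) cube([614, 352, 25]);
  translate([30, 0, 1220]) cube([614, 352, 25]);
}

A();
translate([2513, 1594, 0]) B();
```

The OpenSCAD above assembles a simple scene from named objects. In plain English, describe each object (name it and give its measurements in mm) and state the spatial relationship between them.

A is the wall frame of a small rectangular building: four walls, each 2420 mm tall and 109 mm thick, enclosing a footprint 5700 mm (x) by 3540 mm (y) outside-to-outside, with no floor or roof. The front and back walls (the −y and +y sides) span the full width; the two side walls fit between them.

B is a bookshelf 674 mm wide overall, 352 mm deep and 1348 mm tall. The two sides are 30 mm thick vertical panels. 5 horizontal shelves of 25 mm thickness span between the inner faces of the sides; the lowest shelf sits on the floor and shelves are stacked with a clear vertical gap of 280 mm between each pair.

The bookshelf sits inside the house frame, centred.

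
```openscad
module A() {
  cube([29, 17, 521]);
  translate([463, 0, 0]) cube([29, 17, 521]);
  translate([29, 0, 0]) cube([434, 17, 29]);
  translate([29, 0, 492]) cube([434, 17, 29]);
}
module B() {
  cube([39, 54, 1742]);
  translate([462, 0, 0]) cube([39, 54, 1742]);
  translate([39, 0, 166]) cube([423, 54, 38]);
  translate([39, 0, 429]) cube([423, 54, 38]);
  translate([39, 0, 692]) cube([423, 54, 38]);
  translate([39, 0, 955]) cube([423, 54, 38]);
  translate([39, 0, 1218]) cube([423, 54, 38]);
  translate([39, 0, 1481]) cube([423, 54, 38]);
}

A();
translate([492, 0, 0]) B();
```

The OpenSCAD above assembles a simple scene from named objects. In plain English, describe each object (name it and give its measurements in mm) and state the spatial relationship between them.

A is a picture frame with a 434×463 mm rectangular opening (x by z) and a uniform 29 mm border on every side. Frame depth is 17 mm along y. It is built from two vertical stiles running the full outside height and two horizontal rails spanning the gap between the stiles.

B is a wooden ladder with two side rails of 39×54 mm section and 1742 mm height, set 501 mm apart overall. Between them run 6 rectangular rungs (54 mm deep, 38 mm thick), front faces flush with the rails' −y face. The bottom of the first rung is 166 mm above the floor and each subsequent rung is 263 mm higher than the one below.

The ladder is against the picture frame's +x side, with their −y faces flush.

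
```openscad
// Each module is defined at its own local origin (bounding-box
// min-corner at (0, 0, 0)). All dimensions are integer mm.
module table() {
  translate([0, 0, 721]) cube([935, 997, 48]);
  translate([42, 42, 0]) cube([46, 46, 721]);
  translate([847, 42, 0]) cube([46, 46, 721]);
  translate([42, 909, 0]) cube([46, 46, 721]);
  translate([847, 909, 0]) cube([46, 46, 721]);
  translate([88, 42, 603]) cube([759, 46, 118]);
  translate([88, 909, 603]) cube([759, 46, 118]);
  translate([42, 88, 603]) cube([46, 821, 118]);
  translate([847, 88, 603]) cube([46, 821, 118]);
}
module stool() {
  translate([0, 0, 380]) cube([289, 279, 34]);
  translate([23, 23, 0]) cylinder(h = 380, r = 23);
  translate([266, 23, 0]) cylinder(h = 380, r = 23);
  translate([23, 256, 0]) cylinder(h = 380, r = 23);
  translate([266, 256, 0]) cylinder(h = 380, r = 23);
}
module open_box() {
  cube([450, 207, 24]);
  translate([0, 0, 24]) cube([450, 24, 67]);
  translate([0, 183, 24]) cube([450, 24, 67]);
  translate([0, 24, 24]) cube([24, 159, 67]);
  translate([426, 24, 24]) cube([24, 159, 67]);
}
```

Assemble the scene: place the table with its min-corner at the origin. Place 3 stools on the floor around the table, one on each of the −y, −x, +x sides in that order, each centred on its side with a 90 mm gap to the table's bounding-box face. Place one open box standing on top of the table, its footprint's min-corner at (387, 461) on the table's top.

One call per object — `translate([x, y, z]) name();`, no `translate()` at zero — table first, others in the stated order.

table();
translate([323, -369, 0]) stool();
translate([-379, 359, 0]) stool();
translate([1025, 359, 0]) stool();
translate([387, 461, 769]) open_box();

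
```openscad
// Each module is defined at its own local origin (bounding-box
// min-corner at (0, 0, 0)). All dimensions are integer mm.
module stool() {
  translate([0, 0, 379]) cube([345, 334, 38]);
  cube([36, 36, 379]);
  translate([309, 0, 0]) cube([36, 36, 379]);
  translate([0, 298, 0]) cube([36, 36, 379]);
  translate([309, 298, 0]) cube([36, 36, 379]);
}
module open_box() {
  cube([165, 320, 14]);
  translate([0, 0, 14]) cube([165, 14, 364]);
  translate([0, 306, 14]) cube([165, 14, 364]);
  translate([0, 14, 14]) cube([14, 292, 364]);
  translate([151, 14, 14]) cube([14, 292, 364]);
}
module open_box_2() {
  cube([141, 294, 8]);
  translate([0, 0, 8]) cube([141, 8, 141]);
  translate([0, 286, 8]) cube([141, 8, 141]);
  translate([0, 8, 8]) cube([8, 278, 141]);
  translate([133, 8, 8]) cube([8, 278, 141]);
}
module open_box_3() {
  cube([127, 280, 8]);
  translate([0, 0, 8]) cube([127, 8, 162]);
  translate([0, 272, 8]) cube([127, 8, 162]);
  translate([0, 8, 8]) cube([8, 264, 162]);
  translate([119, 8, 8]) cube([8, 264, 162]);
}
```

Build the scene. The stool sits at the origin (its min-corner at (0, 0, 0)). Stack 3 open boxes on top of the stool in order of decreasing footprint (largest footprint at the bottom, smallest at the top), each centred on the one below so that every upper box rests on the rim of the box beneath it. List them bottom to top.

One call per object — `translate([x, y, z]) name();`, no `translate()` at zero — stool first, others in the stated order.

stool();
translate([90, 7, 417]) open_box();
translate([102, 20, 795]) open_box_2();
translate([109, 27, 944]) open_box_3();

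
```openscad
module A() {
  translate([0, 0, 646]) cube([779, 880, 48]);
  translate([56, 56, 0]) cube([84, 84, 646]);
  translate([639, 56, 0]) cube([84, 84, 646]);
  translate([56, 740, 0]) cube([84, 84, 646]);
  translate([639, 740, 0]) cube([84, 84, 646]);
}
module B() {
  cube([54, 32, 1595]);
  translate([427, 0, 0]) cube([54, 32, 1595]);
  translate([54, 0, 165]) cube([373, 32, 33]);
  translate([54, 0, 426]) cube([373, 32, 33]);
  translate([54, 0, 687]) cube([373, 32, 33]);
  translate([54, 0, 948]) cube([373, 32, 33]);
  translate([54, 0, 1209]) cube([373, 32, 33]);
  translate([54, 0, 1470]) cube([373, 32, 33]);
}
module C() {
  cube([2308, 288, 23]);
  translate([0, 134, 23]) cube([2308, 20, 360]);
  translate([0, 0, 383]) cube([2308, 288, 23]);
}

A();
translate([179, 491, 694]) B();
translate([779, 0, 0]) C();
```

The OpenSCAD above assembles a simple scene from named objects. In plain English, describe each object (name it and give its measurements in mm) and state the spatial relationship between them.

A is a table: top 779 mm (x) × 880 mm (y), 48 mm thick, upper face at z = 694 mm, on four 84×84 mm square legs, each inset 56 mm from the nearest pair of top edges, running from z = 0 to the bottom of the top.

B is a straight ladder. Two 54×32 mm vertical rails, 1595 mm tall, stand 481 mm apart (outside-to-outside) with their front faces coplanar on the −y side. 6 rungs, each 32 mm deep and 33 mm tall, span between the inner faces of the rails, front faces flush with the rails. The lowest rung's underside is at z = 165 mm and rungs are spaced 261 mm apart (underside to underside).

C is an I-beam lying along x, 2308 mm long. Overall section height 406 mm. Two flanges 288 mm wide (y) and 23 mm thick, one on the floor and one at the top; a web 20 mm thick runs between them, centred on the flange width.

The ladder is on top of the table. The I-beam is against the table's +x side, with their −y faces flush.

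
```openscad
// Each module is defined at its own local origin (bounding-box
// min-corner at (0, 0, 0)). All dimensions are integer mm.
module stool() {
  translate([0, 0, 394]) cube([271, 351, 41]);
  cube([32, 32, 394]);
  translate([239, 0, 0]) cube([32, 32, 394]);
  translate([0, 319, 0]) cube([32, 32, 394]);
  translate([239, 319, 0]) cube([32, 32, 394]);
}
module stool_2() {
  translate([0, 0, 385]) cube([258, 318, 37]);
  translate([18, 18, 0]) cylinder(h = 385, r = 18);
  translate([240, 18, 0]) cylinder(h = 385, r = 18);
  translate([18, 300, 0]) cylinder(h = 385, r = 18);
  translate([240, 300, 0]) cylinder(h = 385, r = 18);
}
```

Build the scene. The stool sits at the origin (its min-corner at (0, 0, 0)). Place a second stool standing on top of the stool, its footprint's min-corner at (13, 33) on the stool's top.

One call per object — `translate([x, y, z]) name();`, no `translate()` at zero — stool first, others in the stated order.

stool();
translate([13, 33, 435]) stool_2();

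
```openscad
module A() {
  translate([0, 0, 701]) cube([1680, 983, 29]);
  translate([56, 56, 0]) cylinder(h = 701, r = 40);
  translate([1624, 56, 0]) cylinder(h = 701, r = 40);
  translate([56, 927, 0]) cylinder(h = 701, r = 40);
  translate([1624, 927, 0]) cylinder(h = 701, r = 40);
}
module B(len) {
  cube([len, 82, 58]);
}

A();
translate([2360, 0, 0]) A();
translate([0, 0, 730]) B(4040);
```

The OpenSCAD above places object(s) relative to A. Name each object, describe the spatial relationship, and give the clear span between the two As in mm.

A is a table. B is a beam. A beam spans the tops of two tables. The clear span between the two tables is 680 mm.

Second table starts at x = 2360; first ends at x = 1680; clear span = 2360 − 1680 = 680 mm.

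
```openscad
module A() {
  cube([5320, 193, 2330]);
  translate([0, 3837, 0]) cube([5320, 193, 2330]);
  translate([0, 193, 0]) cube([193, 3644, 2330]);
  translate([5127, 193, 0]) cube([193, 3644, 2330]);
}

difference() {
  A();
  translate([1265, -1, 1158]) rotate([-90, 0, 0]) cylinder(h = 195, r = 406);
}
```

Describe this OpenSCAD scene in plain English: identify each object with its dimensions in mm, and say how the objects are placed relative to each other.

A is the wall frame of a small rectangular building: four walls, each 2330 mm tall and 193 mm thick, enclosing a footprint 5320 mm (x) by 4030 mm (y) outside-to-outside, with no floor or roof. The front and back walls (the −y and +y sides) span the full width; the two side walls fit between them.

The house frame has a circular hole of radius 406 mm through its front wall, centred at (x = 1265, z = 1158).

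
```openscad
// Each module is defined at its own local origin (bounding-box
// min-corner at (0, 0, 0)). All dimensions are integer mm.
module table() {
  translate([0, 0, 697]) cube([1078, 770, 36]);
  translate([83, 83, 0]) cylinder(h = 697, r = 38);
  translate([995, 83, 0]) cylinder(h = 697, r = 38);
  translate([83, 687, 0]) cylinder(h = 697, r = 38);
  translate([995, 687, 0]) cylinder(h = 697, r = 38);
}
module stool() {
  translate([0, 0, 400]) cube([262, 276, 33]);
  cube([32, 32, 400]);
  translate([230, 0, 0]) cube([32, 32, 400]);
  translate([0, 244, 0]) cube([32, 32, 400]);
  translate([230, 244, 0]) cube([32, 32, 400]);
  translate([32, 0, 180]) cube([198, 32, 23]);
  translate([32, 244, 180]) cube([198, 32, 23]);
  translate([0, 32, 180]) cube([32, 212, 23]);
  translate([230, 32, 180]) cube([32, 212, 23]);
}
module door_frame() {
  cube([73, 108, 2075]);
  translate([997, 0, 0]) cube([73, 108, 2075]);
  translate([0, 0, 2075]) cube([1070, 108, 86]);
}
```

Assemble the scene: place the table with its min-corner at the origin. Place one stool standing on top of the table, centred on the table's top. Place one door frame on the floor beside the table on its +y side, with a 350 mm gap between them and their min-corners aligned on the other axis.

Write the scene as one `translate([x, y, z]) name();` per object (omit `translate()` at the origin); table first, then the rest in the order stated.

table();
translate([408, 247, 733]) stool();
translate([0, 1120, 0]) door_frame();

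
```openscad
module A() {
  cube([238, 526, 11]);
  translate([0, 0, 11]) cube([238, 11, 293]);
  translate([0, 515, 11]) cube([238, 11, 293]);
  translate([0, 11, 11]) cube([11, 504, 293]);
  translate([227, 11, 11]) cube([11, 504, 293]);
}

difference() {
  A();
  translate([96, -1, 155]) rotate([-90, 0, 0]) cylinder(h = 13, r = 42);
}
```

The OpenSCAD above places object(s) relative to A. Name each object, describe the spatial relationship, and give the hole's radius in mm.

A is an open box. The open box has a circular hole through its front wall. The hole's radius is 42 mm.

The subtracted cylinder has r = 42 mm.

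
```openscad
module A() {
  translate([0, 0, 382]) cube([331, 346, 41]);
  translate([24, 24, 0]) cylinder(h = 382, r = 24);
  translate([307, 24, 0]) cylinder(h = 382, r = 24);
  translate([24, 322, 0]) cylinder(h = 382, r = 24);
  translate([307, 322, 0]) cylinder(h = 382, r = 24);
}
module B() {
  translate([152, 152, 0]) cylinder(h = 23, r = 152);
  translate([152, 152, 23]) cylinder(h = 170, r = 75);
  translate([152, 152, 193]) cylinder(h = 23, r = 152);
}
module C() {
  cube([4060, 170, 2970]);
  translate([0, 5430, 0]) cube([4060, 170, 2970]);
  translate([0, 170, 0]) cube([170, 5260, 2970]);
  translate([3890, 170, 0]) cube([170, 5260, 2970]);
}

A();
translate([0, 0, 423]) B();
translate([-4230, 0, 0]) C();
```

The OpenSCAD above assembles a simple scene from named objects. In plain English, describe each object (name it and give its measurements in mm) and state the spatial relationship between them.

A is a four-legged stool. The seat is 331×346 mm, 41 mm thick, top at z = 423 mm. It stands on four round legs, each 48 mm in diameter, from z = 0 to the seat underside, each leg's axis is inset half a diameter from the nearest pair of seat edges (so the leg's bounding box is flush with the corner).

B is a spool: two coaxial disc flanges of radius 152 mm and thickness 23 mm, joined by a core cylinder of radius 75 mm and height 170 mm. The lower flange rests on z = 0 and the three cylinders share a vertical axis.

C is a box-shaped house frame (walls only): outside footprint 4060×5600 mm, wall height 2970 mm, wall thickness 170 mm. The two y-facing walls run the full x-width; the two x-facing walls fit between the inner faces of the y-facing walls.

The spool is on top of the stool. The house frame is on the floor beside the stool on its −x side.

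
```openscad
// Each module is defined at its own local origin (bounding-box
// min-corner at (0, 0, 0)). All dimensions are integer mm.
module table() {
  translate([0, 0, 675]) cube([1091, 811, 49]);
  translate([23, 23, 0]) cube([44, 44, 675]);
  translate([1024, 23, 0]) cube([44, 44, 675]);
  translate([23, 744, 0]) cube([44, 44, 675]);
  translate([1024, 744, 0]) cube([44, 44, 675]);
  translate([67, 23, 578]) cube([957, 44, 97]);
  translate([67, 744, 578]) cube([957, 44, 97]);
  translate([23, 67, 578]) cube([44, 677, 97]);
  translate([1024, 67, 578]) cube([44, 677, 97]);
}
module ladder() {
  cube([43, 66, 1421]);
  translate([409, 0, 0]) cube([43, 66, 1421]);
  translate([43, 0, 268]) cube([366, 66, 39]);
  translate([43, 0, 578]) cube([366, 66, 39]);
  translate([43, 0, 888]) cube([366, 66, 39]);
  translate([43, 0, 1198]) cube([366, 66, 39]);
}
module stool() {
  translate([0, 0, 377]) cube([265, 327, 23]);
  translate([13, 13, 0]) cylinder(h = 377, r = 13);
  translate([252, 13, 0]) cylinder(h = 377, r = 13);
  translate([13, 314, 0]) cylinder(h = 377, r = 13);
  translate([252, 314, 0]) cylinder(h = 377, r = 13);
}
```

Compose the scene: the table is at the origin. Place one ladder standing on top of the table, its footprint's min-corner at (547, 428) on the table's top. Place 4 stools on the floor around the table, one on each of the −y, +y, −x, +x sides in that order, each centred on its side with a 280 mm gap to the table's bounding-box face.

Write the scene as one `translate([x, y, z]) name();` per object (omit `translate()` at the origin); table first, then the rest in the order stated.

table();
translate([547, 428, 724]) ladder();
translate([413, -607, 0]) stool();
translate([413, 1091, 0]) stool();
translate([-545, 242, 0]) stool();
translate([1371, 242, 0]) stool();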